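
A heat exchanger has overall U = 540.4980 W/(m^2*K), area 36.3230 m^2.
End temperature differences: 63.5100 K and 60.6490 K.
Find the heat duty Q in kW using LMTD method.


LMTD = 62.0685 K
Q = 540.4980 * 36.3230 * 62.0685 = 1218560.5870 W = 1218.5606 kW

1218.5606 kW


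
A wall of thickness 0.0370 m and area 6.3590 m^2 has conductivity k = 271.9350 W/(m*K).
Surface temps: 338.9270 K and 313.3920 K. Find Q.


dT = 25.5350 K
Q = 271.9350 * 6.3590 * 25.5350 / 0.0370 = 1193405.5992 W

1193405.5992 W


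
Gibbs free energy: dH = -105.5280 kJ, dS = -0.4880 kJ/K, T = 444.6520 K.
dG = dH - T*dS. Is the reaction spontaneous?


T*dS = 444.6520 * -0.4880 = -216.9902 kJ
dG = -105.5280 + 216.9902 = 111.4622 kJ (non-spontaneous)

dG = 111.4622 kJ, non-spontaneous


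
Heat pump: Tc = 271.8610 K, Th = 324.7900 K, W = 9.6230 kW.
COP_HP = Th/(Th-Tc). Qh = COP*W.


COP = 324.7900 / 52.9290 = 6.1363
Qh = 6.1363 * 9.6230 = 59.0499 kW

COP = 6.1363, Qh = 59.0499 kW


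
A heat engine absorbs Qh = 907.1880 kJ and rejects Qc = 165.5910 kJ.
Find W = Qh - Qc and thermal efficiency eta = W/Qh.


W = 907.1880 - 165.5910 = 741.5970 kJ
eta = 741.5970 / 907.1880 = 0.8175 = 81.7468%

W = 741.5970 kJ, eta = 81.7468%


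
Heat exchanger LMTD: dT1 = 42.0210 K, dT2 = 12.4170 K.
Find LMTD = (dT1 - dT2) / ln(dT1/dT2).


dT1/dT2 = 3.3842
ln(dT1/dT2) = 1.2191
LMTD = 29.6040 / 1.2191 = 24.2834 K

24.2834 K


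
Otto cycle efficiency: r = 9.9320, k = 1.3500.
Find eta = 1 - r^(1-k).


r^(k-1) = 2.2334
eta = 1 - 1/2.2334 = 0.5522 = 55.2248%

55.2248%


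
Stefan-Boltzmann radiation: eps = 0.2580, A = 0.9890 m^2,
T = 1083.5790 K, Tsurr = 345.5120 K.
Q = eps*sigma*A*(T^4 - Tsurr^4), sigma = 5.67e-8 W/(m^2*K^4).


T^4 = 1.3786e+12
Tsurr^4 = 1.4251e+10
Q = 0.2580 * 5.67e-8 * 0.9890 * 1.3644e+12 = 19739.1544 W

19739.1544 W


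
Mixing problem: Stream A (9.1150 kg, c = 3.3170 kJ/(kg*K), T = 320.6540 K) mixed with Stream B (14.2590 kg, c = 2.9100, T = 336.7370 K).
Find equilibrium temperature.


num = 23667.2596
den = 71.7281
Tf = 329.9578 K

329.9578 K


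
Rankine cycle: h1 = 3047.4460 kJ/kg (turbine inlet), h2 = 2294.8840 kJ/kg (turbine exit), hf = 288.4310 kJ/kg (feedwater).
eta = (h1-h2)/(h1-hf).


W = 752.5620 kJ/kg
Q_in = 2759.0150 kJ/kg
eta = 0.2728 = 27.2765%

eta = 27.2765%


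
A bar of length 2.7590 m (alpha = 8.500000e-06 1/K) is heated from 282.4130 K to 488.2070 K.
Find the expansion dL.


dT = 205.7940 K
dL = 8.500000e-06 * 2.7590 * 205.7940 = 0.004826 m
L_final = 2.763826 m

dL = 0.004826 m


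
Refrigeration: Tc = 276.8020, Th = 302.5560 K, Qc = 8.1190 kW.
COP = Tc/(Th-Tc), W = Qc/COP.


COP = 276.8020 / 25.7540 = 10.7479
W = 8.1190 / 10.7479 = 0.7554 kW

COP = 10.7479, W = 0.7554 kW


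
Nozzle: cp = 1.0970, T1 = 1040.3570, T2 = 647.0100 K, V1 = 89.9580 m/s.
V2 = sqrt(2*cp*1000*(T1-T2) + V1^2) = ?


dT = 393.3470 K
2*cp*1000*dT = 863003.3180
V1^2 = 8092.4418
V2 = sqrt(871095.7598) = 933.3251 m/s

933.3251 m/s


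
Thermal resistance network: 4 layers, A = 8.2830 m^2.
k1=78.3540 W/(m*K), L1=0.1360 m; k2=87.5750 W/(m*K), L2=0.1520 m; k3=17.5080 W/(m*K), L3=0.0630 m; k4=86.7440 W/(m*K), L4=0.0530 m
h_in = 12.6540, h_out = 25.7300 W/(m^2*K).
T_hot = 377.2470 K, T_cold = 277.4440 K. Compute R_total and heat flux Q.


R_conv_in = 1/(12.6540*8.2830) = 0.0095
R_1 = 0.1360/(78.3540*8.2830) = 0.0002
R_2 = 0.1520/(87.5750*8.2830) = 0.0002
R_3 = 0.0630/(17.5080*8.2830) = 0.0004
R_4 = 0.0530/(86.7440*8.2830) = 7.3765e-05
R_conv_out = 1/(25.7300*8.2830) = 0.0047
R_total = 0.0152 K/W
Q = 99.8030 / 0.0152 = 6583.2081 W

R_total = 0.0152 K/W, Q = 6583.2081 W


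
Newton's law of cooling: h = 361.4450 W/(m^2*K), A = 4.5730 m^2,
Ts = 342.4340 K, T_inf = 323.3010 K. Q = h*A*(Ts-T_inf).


dT = 19.1330 K
Q = 361.4450 * 4.5730 * 19.1330 = 31624.7058 W

31624.7058 W


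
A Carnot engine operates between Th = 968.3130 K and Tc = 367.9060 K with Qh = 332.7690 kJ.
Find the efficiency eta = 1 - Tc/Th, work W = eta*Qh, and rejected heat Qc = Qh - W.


eta = 1 - 367.9060/968.3130 = 0.6201
W = 0.6201 * 332.7690 = 206.3350 kJ
Qc = 332.7690 - 206.3350 = 126.4340 kJ

eta = 62.0055%, W = 206.3350 kJ, Qc = 126.4340 kJ


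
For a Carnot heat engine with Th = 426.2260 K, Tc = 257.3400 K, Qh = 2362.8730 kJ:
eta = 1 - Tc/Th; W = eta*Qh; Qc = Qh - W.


eta = 1 - 257.3400/426.2260 = 0.3962
W = 0.3962 * 2362.8730 = 936.2549 kJ
Qc = 2362.8730 - 936.2549 = 1426.6181 kJ

eta = 39.6236%, W = 936.2549 kJ, Qc = 1426.6181 kJ


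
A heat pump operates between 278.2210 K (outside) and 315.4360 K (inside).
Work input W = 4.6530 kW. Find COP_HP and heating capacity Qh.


COP = 315.4360 / 37.2150 = 8.4760
Qh = 8.4760 * 4.6530 = 39.4390 kW

COP = 8.4760, Qh = 39.4390 kW


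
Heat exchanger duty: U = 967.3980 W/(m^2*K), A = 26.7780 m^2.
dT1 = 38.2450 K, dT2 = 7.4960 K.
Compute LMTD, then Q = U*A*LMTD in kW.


LMTD = 18.8685 K
Q = 967.3980 * 26.7780 * 18.8685 = 488789.3860 W = 488.7894 kW

488.7894 kW


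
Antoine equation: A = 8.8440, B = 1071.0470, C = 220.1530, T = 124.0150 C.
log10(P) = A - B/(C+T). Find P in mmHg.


C+T = 344.1680
B/(C+T) = 3.1120
log10(P) = 8.8440 - 3.1120 = 5.7320
P = 10^5.7320 = 539524.3965 mmHg

539524.3965 mmHg


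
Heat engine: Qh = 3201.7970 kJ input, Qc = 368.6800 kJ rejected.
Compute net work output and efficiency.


W = 3201.7970 - 368.6800 = 2833.1170 kJ
eta = 2833.1170 / 3201.7970 = 0.8849 = 88.4852%

W = 2833.1170 kJ, eta = 88.4852%


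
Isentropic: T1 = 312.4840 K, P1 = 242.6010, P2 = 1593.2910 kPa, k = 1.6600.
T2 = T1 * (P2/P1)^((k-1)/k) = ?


(k-1)/k = 0.3976
(P2/P1)^exp = 2.1134
T2 = 312.4840 * 2.1134 = 660.4184 K

660.4184 K


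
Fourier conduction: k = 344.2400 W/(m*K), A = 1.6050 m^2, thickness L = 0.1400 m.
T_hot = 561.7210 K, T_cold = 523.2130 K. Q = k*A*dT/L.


dT = 38.5080 K
Q = 344.2400 * 1.6050 * 38.5080 / 0.1400 = 151970.5017 W

151970.5017 W


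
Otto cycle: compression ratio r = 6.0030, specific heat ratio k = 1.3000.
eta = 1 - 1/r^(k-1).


r^(k-1) = 1.7120
eta = 1 - 1/1.7120 = 0.4159 = 41.5897%

41.5897%


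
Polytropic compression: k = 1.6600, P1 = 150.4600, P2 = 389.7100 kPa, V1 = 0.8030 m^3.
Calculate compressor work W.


(k-1)/k = 0.3976
(P2/P1)^exp = 1.4599
W = 2.5152 * 150.4600 * 0.8030 * (1.4599 - 1) = 139.7633 kJ

139.7633 kJ


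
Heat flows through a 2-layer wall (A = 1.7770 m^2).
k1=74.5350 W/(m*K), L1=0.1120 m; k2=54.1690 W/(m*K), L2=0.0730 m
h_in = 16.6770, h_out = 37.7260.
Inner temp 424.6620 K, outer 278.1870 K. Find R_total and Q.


R_conv_in = 1/(16.6770*1.7770) = 0.0337
R_1 = 0.1120/(74.5350*1.7770) = 0.0008
R_2 = 0.0730/(54.1690*1.7770) = 0.0008
R_conv_out = 1/(37.7260*1.7770) = 0.0149
R_total = 0.0503 K/W
Q = 146.4750 / 0.0503 = 2914.0842 W

R_total = 0.0503 K/W, Q = 2914.0842 W


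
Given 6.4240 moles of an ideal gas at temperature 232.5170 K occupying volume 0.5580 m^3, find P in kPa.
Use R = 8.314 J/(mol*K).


P = nRT/V = 6.4240 * 8.314 * 232.5170 / 0.5580
= 12418.5321 / 0.5580 = 22255.4338 Pa = 22.2554 kPa

22.2554 kPa


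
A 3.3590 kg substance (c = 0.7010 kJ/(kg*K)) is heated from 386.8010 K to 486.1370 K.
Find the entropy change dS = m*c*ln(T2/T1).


T2/T1 = 1.2568
ln(T2/T1) = 0.2286
dS = 3.3590 * 0.7010 * 0.2286 = 0.5382 kJ/K

0.5382 kJ/K


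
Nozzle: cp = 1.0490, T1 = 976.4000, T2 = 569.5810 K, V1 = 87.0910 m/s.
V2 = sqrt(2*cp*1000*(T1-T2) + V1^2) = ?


dT = 406.8190 K
2*cp*1000*dT = 853506.2620
V1^2 = 7584.8423
V2 = sqrt(861091.1043) = 927.9499 m/s

927.9499 m/s


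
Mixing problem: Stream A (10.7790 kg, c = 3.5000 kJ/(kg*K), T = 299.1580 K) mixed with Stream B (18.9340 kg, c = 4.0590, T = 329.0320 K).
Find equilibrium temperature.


num = 36573.3155
den = 114.5796
Tf = 319.1957 K

319.1957 K


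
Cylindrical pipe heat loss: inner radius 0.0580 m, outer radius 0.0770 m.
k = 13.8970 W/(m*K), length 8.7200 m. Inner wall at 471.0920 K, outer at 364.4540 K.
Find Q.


dT = 106.6380 K
ln(ro/ri) = 0.2834
Q = 2*pi*13.8970*8.7200*106.6380 / 0.2834 = 286541.2575 W

286541.2575 W


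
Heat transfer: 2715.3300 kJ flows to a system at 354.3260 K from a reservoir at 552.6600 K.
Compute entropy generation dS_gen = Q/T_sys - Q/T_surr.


dS_sys = 2715.3300/354.3260 = 7.6634 kJ/K
dS_surr = -2715.3300/552.6600 = -4.9132 kJ/K
dS_gen = 7.6634 - 4.9132 = 2.7502 kJ/K (irreversible)

dS_gen = 2.7502 kJ/K, irreversible


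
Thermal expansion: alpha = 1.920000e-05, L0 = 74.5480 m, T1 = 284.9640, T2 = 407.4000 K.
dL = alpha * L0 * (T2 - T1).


dT = 122.4360 K
dL = 1.920000e-05 * 74.5480 * 122.4360 = 0.175245 m
L_final = 74.723245 m

dL = 0.175245 m


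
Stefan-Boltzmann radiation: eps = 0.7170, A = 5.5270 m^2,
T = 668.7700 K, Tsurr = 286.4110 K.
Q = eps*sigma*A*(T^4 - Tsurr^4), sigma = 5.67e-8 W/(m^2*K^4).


T^4 = 2.0004e+11
Tsurr^4 = 6.7291e+09
Q = 0.7170 * 5.67e-8 * 5.5270 * 1.9331e+11 = 43434.8082 W

43434.8082 W


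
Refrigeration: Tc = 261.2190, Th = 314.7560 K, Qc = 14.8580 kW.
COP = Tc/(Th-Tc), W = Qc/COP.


COP = 261.2190 / 53.5370 = 4.8792
W = 14.8580 / 4.8792 = 3.0452 kW

COP = 4.8792, W = 3.0452 kW


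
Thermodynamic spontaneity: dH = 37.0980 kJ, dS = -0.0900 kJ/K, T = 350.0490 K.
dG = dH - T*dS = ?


T*dS = 350.0490 * -0.0900 = -31.5044 kJ
dG = 37.0980 + 31.5044 = 68.6024 kJ (non-spontaneous)

dG = 68.6024 kJ, non-spontaneous


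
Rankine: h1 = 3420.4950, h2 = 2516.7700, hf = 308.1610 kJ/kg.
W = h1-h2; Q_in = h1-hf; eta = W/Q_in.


W = 903.7250 kJ/kg
Q_in = 3112.3340 kJ/kg
eta = 0.2904 = 29.0369%

eta = 29.0369%


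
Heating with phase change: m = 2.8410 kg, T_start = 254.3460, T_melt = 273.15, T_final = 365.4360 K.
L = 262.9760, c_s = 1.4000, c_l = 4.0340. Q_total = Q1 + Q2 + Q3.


Q1 (sensible, solid) = 2.8410 * 1.4000 * 18.8040 = 74.7910 kJ
Q2 (latent) = 2.8410 * 262.9760 = 747.1148 kJ
Q3 (sensible, liquid) = 2.8410 * 4.0340 * 92.2860 = 1057.6524 kJ
Q_total = 1879.5582 kJ

1879.5582 kJ


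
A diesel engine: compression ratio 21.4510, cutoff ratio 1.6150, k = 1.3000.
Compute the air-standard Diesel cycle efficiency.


r^(k-1) = 2.5086
rc^k = 1.8648
eta = 0.5688 = 56.8833%

56.8833%


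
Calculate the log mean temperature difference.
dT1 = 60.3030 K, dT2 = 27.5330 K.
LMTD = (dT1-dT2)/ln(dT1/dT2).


dT1/dT2 = 2.1902
ln(dT1/dT2) = 0.7840
LMTD = 32.7700 / 0.7840 = 41.7987 K

41.7987 K


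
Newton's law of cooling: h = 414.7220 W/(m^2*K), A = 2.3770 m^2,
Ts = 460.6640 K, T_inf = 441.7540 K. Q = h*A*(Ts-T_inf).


dT = 18.9100 K
Q = 414.7220 * 2.3770 * 18.9100 = 18641.3682 W

18641.3682 W


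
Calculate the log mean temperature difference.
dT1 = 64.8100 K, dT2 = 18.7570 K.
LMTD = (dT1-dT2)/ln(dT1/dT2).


dT1/dT2 = 3.4552
ln(dT1/dT2) = 1.2399
LMTD = 46.0530 / 1.2399 = 37.1427 K

37.1427 K


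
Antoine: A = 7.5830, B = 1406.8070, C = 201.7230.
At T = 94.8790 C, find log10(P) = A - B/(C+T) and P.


C+T = 296.6020
B/(C+T) = 4.7431
log10(P) = 7.5830 - 4.7431 = 2.8399
P = 10^2.8399 = 691.7036 mmHg

691.7036 mmHg


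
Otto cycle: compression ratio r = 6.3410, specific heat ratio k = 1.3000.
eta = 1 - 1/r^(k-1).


r^(k-1) = 1.7404
eta = 1 - 1/1.7404 = 0.4254 = 42.5417%

42.5417%


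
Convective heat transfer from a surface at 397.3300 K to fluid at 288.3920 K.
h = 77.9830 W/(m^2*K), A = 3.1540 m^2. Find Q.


dT = 108.9380 K
Q = 77.9830 * 3.1540 * 108.9380 = 26794.2142 W

26794.2142 W


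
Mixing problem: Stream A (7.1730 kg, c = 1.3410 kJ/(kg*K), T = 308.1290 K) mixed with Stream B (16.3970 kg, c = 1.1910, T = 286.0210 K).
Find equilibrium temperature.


num = 8549.5453
den = 29.1478
Tf = 293.3168 K

293.3168 K


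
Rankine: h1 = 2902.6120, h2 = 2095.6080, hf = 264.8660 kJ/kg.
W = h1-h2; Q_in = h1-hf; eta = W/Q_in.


W = 807.0040 kJ/kg
Q_in = 2637.7460 kJ/kg
eta = 0.3059 = 30.5945%

eta = 30.5945%


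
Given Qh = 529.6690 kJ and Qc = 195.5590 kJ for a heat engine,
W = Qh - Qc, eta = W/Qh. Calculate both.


W = 529.6690 - 195.5590 = 334.1100 kJ
eta = 334.1100 / 529.6690 = 0.6308 = 63.0790%

W = 334.1100 kJ, eta = 63.0790%


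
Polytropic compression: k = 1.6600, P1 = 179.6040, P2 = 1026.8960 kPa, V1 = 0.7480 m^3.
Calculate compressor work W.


(k-1)/k = 0.3976
(P2/P1)^exp = 2.0001
W = 2.5152 * 179.6040 * 0.7480 * (2.0001 - 1) = 337.9410 kJ

337.9410 kJ


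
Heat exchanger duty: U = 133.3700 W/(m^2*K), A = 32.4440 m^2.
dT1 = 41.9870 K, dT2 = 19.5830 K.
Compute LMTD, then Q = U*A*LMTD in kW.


LMTD = 29.3747 K
Q = 133.3700 * 32.4440 * 29.3747 = 127105.8047 W = 127.1058 kW

127.1058 kW


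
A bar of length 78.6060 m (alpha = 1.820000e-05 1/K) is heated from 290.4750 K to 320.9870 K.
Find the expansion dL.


dT = 30.5120 K
dL = 1.820000e-05 * 78.6060 * 30.5120 = 0.043651 m
L_final = 78.649651 m

dL = 0.043651 m


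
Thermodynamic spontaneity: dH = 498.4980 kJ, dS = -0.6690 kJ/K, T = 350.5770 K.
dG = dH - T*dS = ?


T*dS = 350.5770 * -0.6690 = -234.5360 kJ
dG = 498.4980 + 234.5360 = 733.0340 kJ (non-spontaneous)

dG = 733.0340 kJ, non-spontaneous


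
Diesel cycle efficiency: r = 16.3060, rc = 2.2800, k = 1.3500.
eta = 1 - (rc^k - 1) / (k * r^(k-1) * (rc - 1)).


r^(k-1) = 2.6566
rc^k = 3.0424
eta = 0.5551 = 55.5093%

55.5093%


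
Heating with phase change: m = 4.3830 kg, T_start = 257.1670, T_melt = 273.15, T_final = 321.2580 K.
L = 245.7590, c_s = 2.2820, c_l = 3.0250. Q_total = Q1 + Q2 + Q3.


Q1 (sensible, solid) = 4.3830 * 2.2820 * 15.9830 = 159.8621 kJ
Q2 (latent) = 4.3830 * 245.7590 = 1077.1617 kJ
Q3 (sensible, liquid) = 4.3830 * 3.0250 * 48.1080 = 637.8435 kJ
Q_total = 1874.8673 kJ

1874.8673 kJ


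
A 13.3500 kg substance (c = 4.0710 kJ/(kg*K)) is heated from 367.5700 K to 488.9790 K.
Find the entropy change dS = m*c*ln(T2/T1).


T2/T1 = 1.3303
ln(T2/T1) = 0.2854
dS = 13.3500 * 4.0710 * 0.2854 = 15.5112 kJ/K

15.5112 kJ/K


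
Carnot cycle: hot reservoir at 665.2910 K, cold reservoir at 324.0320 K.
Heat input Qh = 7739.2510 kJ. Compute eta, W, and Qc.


eta = 1 - 324.0320/665.2910 = 0.5129
W = 0.5129 * 7739.2510 = 3969.8253 kJ
Qc = 7739.2510 - 3969.8253 = 3769.4257 kJ

eta = 51.2947%, W = 3969.8253 kJ, Qc = 3769.4257 kJ


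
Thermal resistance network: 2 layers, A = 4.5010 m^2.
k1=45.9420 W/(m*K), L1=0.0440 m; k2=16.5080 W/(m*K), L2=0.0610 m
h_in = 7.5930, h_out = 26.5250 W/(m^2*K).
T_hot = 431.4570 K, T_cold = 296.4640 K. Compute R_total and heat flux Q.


R_conv_in = 1/(7.5930*4.5010) = 0.0293
R_1 = 0.0440/(45.9420*4.5010) = 0.0002
R_2 = 0.0610/(16.5080*4.5010) = 0.0008
R_conv_out = 1/(26.5250*4.5010) = 0.0084
R_total = 0.0387 K/W
Q = 134.9930 / 0.0387 = 3490.9019 W

R_total = 0.0387 K/W, Q = 3490.9019 W


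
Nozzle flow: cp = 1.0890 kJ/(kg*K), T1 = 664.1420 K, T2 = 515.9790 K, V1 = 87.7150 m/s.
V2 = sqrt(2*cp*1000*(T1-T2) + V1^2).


dT = 148.1630 K
2*cp*1000*dT = 322699.0140
V1^2 = 7693.9212
V2 = sqrt(330392.9352) = 574.7982 m/s

574.7982 m/s


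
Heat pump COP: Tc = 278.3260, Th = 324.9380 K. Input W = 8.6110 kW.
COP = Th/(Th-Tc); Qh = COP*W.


COP = 324.9380 / 46.6120 = 6.9711
Qh = 6.9711 * 8.6110 = 60.0283 kW

COP = 6.9711, Qh = 60.0283 kW


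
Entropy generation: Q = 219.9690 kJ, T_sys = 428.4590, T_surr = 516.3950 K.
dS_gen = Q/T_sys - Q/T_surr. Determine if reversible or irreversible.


dS_sys = 219.9690/428.4590 = 0.5134 kJ/K
dS_surr = -219.9690/516.3950 = -0.4260 kJ/K
dS_gen = 0.5134 - 0.4260 = 0.0874 kJ/K (irreversible)

dS_gen = 0.0874 kJ/K, irreversible


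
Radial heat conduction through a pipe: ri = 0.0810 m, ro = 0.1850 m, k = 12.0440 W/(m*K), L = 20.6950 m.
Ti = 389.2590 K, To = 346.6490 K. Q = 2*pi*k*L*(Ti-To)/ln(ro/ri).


dT = 42.6100 K
ln(ro/ri) = 0.8259
Q = 2*pi*12.0440*20.6950*42.6100 / 0.8259 = 80797.2550 W

80797.2550 W


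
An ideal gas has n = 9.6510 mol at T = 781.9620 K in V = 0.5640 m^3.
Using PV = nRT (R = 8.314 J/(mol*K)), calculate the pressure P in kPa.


P = nRT/V = 9.6510 * 8.314 * 781.9620 / 0.5640
= 62743.3907 / 0.5640 = 111247.1466 Pa = 111.2471 kPa

111.2471 kPa


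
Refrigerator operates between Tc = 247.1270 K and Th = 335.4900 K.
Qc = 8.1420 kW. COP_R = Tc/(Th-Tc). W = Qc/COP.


COP = 247.1270 / 88.3630 = 2.7967
W = 8.1420 / 2.7967 = 2.9113 kW

COP = 2.7967, W = 2.9113 kW


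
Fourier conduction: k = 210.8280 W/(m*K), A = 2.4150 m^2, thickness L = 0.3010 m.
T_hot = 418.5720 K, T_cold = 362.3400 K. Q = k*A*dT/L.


dT = 56.2320 K
Q = 210.8280 * 2.4150 * 56.2320 / 0.3010 = 95117.9450 W

95117.9450 W


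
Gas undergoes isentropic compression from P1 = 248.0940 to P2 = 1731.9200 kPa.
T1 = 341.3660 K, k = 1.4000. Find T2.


(k-1)/k = 0.2857
(P2/P1)^exp = 1.7423
T2 = 341.3660 * 1.7423 = 594.7547 K

594.7547 K


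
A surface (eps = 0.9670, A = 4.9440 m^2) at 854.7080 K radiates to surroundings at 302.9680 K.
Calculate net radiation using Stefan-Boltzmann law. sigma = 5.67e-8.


T^4 = 5.3367e+11
Tsurr^4 = 8.4253e+09
Q = 0.9670 * 5.67e-8 * 4.9440 * 5.2524e+11 = 142379.6449 W

142379.6449 W


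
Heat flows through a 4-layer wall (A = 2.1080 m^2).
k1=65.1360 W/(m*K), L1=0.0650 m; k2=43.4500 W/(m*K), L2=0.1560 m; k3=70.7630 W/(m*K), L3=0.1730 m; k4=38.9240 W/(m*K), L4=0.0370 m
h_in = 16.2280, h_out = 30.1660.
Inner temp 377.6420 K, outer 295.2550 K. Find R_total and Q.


R_conv_in = 1/(16.2280*2.1080) = 0.0292
R_1 = 0.0650/(65.1360*2.1080) = 0.0005
R_2 = 0.1560/(43.4500*2.1080) = 0.0017
R_3 = 0.1730/(70.7630*2.1080) = 0.0012
R_4 = 0.0370/(38.9240*2.1080) = 0.0005
R_conv_out = 1/(30.1660*2.1080) = 0.0157
R_total = 0.0487 K/W
Q = 82.3870 / 0.0487 = 1690.1478 W

R_total = 0.0487 K/W, Q = 1690.1478 W


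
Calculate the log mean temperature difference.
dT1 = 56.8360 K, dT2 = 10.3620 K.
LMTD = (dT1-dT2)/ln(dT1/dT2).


dT1/dT2 = 5.4850
ln(dT1/dT2) = 1.7020
LMTD = 46.4740 / 1.7020 = 27.3051 K

27.3051 K


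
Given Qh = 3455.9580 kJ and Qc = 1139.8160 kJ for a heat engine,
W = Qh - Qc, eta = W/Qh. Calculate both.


W = 3455.9580 - 1139.8160 = 2316.1420 kJ
eta = 2316.1420 / 3455.9580 = 0.6702 = 67.0188%

W = 2316.1420 kJ, eta = 67.0188%


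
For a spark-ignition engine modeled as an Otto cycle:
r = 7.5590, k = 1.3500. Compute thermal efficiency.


r^(k-1) = 2.0298
eta = 1 - 1/2.0298 = 0.5074 = 50.7351%

50.7351%


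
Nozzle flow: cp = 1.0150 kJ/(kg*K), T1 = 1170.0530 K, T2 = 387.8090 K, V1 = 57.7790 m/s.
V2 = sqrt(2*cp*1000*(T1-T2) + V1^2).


dT = 782.2440 K
2*cp*1000*dT = 1587955.3200
V1^2 = 3338.4128
V2 = sqrt(1591293.7328) = 1261.4649 m/s

1261.4649 m/s


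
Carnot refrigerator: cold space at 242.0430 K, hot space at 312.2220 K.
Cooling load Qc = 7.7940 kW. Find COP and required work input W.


COP = 242.0430 / 70.1790 = 3.4489
W = 7.7940 / 3.4489 = 2.2598 kW

COP = 3.4489, W = 2.2598 kW


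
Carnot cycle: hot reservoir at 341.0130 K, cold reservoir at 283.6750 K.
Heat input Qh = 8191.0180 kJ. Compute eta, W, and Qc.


eta = 1 - 283.6750/341.0130 = 0.1681
W = 0.1681 * 8191.0180 = 1377.2395 kJ
Qc = 8191.0180 - 1377.2395 = 6813.7785 kJ

eta = 16.8140%, W = 1377.2395 kJ, Qc = 6813.7785 kJ


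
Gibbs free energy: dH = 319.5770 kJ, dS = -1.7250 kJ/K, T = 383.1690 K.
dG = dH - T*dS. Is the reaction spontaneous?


T*dS = 383.1690 * -1.7250 = -660.9665 kJ
dG = 319.5770 + 660.9665 = 980.5435 kJ (non-spontaneous)

dG = 980.5435 kJ, non-spontaneous


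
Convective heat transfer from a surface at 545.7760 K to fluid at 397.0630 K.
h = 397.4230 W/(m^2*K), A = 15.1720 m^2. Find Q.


dT = 148.7130 K
Q = 397.4230 * 15.1720 * 148.7130 = 896695.0372 W

896695.0372 W


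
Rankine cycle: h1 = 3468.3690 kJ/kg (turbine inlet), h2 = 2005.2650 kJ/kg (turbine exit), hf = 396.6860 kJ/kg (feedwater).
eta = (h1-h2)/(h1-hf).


W = 1463.1040 kJ/kg
Q_in = 3071.6830 kJ/kg
eta = 0.4763 = 47.6320%

eta = 47.6320%


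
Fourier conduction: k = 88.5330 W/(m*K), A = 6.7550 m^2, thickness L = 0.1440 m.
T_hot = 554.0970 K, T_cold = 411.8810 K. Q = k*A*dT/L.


dT = 142.2160 K
Q = 88.5330 * 6.7550 * 142.2160 / 0.1440 = 590631.3587 W

590631.3587 W


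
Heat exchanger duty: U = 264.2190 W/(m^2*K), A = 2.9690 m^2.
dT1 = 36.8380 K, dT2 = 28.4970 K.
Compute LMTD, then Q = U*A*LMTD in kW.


LMTD = 32.4892 K
Q = 264.2190 * 2.9690 * 32.4892 = 25486.7159 W = 25.4867 kW

25.4867 kW


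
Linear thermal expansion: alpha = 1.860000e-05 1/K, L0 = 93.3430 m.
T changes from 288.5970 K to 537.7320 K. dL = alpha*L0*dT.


dT = 249.1350 K
dL = 1.860000e-05 * 93.3430 * 249.1350 = 0.432543 m
L_final = 93.775543 m

dL = 0.432543 m


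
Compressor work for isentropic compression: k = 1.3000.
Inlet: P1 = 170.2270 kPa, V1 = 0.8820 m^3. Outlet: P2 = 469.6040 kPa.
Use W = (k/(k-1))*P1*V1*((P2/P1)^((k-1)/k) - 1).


(k-1)/k = 0.2308
(P2/P1)^exp = 1.2639
W = 4.3333 * 170.2270 * 0.8820 * (1.2639 - 1) = 171.6727 kJ

171.6727 kJ


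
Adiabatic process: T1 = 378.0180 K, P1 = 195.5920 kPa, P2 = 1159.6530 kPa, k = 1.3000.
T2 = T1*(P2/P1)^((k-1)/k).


(k-1)/k = 0.2308
(P2/P1)^exp = 1.5079
T2 = 378.0180 * 1.5079 = 570.0222 K

570.0222 K


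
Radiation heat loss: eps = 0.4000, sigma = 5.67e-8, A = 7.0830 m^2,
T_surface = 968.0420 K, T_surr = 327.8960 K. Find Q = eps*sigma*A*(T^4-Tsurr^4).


T^4 = 8.7817e+11
Tsurr^4 = 1.1560e+10
Q = 0.4000 * 5.67e-8 * 7.0830 * 8.6661e+11 = 139213.8188 W

139213.8188 W


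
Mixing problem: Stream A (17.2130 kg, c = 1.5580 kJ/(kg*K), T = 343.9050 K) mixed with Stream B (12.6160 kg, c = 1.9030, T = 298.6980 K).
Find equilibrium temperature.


num = 16394.0097
den = 50.8261
Tf = 322.5510 K

322.5510 K


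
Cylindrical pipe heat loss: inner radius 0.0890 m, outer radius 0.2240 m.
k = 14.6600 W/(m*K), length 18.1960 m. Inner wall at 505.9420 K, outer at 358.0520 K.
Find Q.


dT = 147.8900 K
ln(ro/ri) = 0.9230
Q = 2*pi*14.6600*18.1960*147.8900 / 0.9230 = 268548.2453 W

268548.2453 W


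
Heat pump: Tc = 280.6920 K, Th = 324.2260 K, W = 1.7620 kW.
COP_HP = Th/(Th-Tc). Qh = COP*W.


COP = 324.2260 / 43.5340 = 7.4477
Qh = 7.4477 * 1.7620 = 13.1228 kW

COP = 7.4477, Qh = 13.1228 kW


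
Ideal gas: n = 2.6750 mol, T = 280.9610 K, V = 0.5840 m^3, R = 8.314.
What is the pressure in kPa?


P = nRT/V = 2.6750 * 8.314 * 280.9610 / 0.5840
= 6248.5586 / 0.5840 = 10699.5866 Pa = 10.6996 kPa

10.6996 kPa


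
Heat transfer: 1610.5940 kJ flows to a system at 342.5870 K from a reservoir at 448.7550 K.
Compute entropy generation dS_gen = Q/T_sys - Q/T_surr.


dS_sys = 1610.5940/342.5870 = 4.7013 kJ/K
dS_surr = -1610.5940/448.7550 = -3.5890 kJ/K
dS_gen = 4.7013 - 3.5890 = 1.1122 kJ/K (irreversible)

dS_gen = 1.1122 kJ/K, irreversible


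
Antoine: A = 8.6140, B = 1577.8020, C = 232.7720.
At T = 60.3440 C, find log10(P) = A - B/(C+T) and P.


C+T = 293.1160
B/(C+T) = 5.3829
log10(P) = 8.6140 - 5.3829 = 3.2311
P = 10^3.2311 = 1702.7125 mmHg

1702.7125 mmHg


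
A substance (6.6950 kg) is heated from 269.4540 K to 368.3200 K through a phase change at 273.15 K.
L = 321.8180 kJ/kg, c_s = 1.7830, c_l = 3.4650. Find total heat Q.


Q1 (sensible, solid) = 6.6950 * 1.7830 * 3.6960 = 44.1198 kJ
Q2 (latent) = 6.6950 * 321.8180 = 2154.5715 kJ
Q3 (sensible, liquid) = 6.6950 * 3.4650 * 95.1700 = 2207.7703 kJ
Q_total = 4406.4617 kJ

4406.4617 kJ


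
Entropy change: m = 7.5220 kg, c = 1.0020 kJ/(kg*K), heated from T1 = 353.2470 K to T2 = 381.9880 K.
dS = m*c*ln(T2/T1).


T2/T1 = 1.0814
ln(T2/T1) = 0.0782
dS = 7.5220 * 1.0020 * 0.0782 = 0.5896 kJ/K

0.5896 kJ/K


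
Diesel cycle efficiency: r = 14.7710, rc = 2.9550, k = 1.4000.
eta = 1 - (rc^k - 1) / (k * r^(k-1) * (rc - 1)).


r^(k-1) = 2.9361
rc^k = 4.5581
eta = 0.5572 = 55.7233%

55.7233%


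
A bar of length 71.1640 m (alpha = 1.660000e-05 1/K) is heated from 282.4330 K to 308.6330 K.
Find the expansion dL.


dT = 26.2000 K
dL = 1.660000e-05 * 71.1640 * 26.2000 = 0.030951 m
L_final = 71.194951 m

dL = 0.030951 m


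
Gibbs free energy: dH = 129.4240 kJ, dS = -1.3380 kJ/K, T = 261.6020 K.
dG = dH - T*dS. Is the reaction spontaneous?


T*dS = 261.6020 * -1.3380 = -350.0235 kJ
dG = 129.4240 + 350.0235 = 479.4475 kJ (non-spontaneous)

dG = 479.4475 kJ, non-spontaneous


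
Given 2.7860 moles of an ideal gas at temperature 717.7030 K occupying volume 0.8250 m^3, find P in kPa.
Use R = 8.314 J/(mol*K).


P = nRT/V = 2.7860 * 8.314 * 717.7030 / 0.8250
= 16624.0139 / 0.8250 = 20150.3199 Pa = 20.1503 kPa

20.1503 kPa


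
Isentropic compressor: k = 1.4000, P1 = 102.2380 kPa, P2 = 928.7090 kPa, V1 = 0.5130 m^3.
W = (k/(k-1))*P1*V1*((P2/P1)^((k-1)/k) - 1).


(k-1)/k = 0.2857
(P2/P1)^exp = 1.8784
W = 3.5000 * 102.2380 * 0.5130 * (1.8784 - 1) = 161.2485 kJ

161.2485 kJ


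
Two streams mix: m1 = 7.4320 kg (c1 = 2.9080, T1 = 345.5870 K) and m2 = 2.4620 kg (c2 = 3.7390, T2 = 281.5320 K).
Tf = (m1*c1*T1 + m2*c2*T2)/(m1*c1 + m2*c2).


num = 10060.5345
den = 30.8177
Tf = 326.4534 K

326.4534 K


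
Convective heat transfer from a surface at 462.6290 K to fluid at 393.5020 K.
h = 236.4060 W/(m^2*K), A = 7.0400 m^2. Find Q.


dT = 69.1270 K
Q = 236.4060 * 7.0400 * 69.1270 = 115047.9444 W

115047.9444 W


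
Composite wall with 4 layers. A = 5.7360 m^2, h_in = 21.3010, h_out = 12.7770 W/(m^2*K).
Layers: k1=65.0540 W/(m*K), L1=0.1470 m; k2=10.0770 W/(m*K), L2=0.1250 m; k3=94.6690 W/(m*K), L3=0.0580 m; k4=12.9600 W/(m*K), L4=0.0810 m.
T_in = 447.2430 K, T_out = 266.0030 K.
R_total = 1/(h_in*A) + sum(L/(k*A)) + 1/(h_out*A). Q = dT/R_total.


R_conv_in = 1/(21.3010*5.7360) = 0.0082
R_1 = 0.1470/(65.0540*5.7360) = 0.0004
R_2 = 0.1250/(10.0770*5.7360) = 0.0022
R_3 = 0.0580/(94.6690*5.7360) = 0.0001
R_4 = 0.0810/(12.9600*5.7360) = 0.0011
R_conv_out = 1/(12.7770*5.7360) = 0.0136
R_total = 0.0256 K/W
Q = 181.2400 / 0.0256 = 7084.6572 W

R_total = 0.0256 K/W, Q = 7084.6572 W


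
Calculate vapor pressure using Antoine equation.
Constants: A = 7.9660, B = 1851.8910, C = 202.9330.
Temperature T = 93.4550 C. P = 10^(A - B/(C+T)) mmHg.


C+T = 296.3880
B/(C+T) = 6.2482
log10(P) = 7.9660 - 6.2482 = 1.7178
P = 10^1.7178 = 52.2158 mmHg

52.2158 mmHg


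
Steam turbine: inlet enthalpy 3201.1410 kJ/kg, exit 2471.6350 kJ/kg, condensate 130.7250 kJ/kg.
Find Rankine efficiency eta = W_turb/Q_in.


W = 729.5060 kJ/kg
Q_in = 3070.4160 kJ/kg
eta = 0.2376 = 23.7592%

eta = 23.7592%


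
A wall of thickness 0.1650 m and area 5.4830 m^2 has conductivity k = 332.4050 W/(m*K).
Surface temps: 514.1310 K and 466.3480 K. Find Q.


dT = 47.7830 K
Q = 332.4050 * 5.4830 * 47.7830 / 0.1650 = 527807.1418 W

527807.1418 W


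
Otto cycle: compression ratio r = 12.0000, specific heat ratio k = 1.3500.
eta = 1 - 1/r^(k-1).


r^(k-1) = 2.3862
eta = 1 - 1/2.3862 = 0.5809 = 58.0930%

58.0930%


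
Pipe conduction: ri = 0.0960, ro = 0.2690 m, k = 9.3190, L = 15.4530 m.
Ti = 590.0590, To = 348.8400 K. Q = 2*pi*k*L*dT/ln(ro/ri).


dT = 241.2190 K
ln(ro/ri) = 1.0304
Q = 2*pi*9.3190*15.4530*241.2190 / 1.0304 = 211827.9012 W

211827.9012 W


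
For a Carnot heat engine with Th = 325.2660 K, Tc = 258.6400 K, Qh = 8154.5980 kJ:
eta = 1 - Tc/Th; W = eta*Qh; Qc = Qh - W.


eta = 1 - 258.6400/325.2660 = 0.2048
W = 0.2048 * 8154.5980 = 1670.3506 kJ
Qc = 8154.5980 - 1670.3506 = 6484.2474 kJ

eta = 20.4835%, W = 1670.3506 kJ, Qc = 6484.2474 kJ


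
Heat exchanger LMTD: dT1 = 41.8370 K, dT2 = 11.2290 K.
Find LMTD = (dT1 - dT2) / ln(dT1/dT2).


dT1/dT2 = 3.7258
ln(dT1/dT2) = 1.3153
LMTD = 30.6080 / 1.3153 = 23.2711 K

23.2711 K


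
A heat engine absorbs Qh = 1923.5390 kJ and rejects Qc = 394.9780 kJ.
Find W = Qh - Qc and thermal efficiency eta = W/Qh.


W = 1923.5390 - 394.9780 = 1528.5610 kJ
eta = 1528.5610 / 1923.5390 = 0.7947 = 79.4661%

W = 1528.5610 kJ, eta = 79.4661%


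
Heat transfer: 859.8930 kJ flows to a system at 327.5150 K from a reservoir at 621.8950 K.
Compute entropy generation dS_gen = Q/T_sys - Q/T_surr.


dS_sys = 859.8930/327.5150 = 2.6255 kJ/K
dS_surr = -859.8930/621.8950 = -1.3827 kJ/K
dS_gen = 2.6255 - 1.3827 = 1.2428 kJ/K (irreversible)

dS_gen = 1.2428 kJ/K, irreversible


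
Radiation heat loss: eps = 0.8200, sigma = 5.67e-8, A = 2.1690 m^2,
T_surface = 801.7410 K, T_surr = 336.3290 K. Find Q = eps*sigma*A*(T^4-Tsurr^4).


T^4 = 4.1318e+11
Tsurr^4 = 1.2796e+10
Q = 0.8200 * 5.67e-8 * 2.1690 * 4.0038e+11 = 40376.6896 W

40376.6896 W


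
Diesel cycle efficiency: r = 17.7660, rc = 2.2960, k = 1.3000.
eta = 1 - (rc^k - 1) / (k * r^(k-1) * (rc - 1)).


r^(k-1) = 2.3707
rc^k = 2.9462
eta = 0.5127 = 51.2736%

51.2736%


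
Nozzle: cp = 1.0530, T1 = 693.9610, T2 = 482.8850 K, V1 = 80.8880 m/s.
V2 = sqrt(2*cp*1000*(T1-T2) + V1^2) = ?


dT = 211.0760 K
2*cp*1000*dT = 444526.0560
V1^2 = 6542.8685
V2 = sqrt(451068.9245) = 671.6166 m/s

671.6166 m/s


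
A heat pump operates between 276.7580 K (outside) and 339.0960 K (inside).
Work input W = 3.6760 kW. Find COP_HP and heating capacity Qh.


COP = 339.0960 / 62.3380 = 5.4396
Qh = 5.4396 * 3.6760 = 19.9961 kW

COP = 5.4396, Qh = 19.9961 kW


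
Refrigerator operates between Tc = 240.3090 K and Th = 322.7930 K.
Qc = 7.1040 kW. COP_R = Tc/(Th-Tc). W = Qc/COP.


COP = 240.3090 / 82.4840 = 2.9134
W = 7.1040 / 2.9134 = 2.4384 kW

COP = 2.9134, W = 2.4384 kW


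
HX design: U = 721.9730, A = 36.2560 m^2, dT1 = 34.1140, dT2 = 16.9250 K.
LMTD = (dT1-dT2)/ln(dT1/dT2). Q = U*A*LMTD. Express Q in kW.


LMTD = 24.5236 K
Q = 721.9730 * 36.2560 * 24.5236 = 641926.7274 W = 641.9267 kW

641.9267 kW


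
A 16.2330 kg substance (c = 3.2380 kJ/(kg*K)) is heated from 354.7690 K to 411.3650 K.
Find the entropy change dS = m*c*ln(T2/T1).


T2/T1 = 1.1595
ln(T2/T1) = 0.1480
dS = 16.2330 * 3.2380 * 0.1480 = 7.7800 kJ/K

7.7800 kJ/K


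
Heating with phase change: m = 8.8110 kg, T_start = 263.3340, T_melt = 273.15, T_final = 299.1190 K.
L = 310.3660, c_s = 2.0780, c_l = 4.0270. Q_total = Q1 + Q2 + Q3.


Q1 (sensible, solid) = 8.8110 * 2.0780 * 9.8160 = 179.7237 kJ
Q2 (latent) = 8.8110 * 310.3660 = 2734.6348 kJ
Q3 (sensible, liquid) = 8.8110 * 4.0270 * 25.9690 = 921.4294 kJ
Q_total = 3835.7879 kJ

3835.7879 kJ


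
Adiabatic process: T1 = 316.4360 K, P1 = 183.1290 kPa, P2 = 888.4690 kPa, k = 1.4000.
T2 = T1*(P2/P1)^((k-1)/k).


(k-1)/k = 0.2857
(P2/P1)^exp = 1.5702
T2 = 316.4360 * 1.5702 = 496.8818 K

496.8818 K


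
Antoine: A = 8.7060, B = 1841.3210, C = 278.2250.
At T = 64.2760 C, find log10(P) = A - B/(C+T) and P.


C+T = 342.5010
B/(C+T) = 5.3761
log10(P) = 8.7060 - 5.3761 = 3.3299
P = 10^3.3299 = 2137.4501 mmHg

2137.4501 mmHg


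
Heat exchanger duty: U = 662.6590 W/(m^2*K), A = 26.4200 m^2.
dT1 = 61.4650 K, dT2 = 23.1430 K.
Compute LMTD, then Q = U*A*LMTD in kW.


LMTD = 39.2332 K
Q = 662.6590 * 26.4200 * 39.2332 = 686872.7724 W = 686.8728 kW

686.8728 kW


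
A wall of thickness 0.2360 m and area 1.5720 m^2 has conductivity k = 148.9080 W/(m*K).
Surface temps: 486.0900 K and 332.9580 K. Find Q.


dT = 153.1320 K
Q = 148.9080 * 1.5720 * 153.1320 / 0.2360 = 151888.3709 W

151888.3709 W


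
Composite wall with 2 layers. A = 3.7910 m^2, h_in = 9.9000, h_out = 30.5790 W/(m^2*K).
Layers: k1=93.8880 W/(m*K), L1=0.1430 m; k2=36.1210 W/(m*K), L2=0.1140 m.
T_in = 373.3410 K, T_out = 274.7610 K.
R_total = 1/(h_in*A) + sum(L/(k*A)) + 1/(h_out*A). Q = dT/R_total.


R_conv_in = 1/(9.9000*3.7910) = 0.0266
R_1 = 0.1430/(93.8880*3.7910) = 0.0004
R_2 = 0.1140/(36.1210*3.7910) = 0.0008
R_conv_out = 1/(30.5790*3.7910) = 0.0086
R_total = 0.0365 K/W
Q = 98.5800 / 0.0365 = 2700.4329 W

R_total = 0.0365 K/W, Q = 2700.4329 W


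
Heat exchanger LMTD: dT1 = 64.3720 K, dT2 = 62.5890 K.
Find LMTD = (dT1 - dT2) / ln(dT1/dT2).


dT1/dT2 = 1.0285
ln(dT1/dT2) = 0.0281
LMTD = 1.7830 / 0.0281 = 63.4763 K

63.4763 K


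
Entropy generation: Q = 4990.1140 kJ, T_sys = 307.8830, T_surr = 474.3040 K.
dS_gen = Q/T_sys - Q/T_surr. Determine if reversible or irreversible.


dS_sys = 4990.1140/307.8830 = 16.2078 kJ/K
dS_surr = -4990.1140/474.3040 = -10.5209 kJ/K
dS_gen = 16.2078 - 10.5209 = 5.6869 kJ/K (irreversible)

dS_gen = 5.6869 kJ/K, irreversible


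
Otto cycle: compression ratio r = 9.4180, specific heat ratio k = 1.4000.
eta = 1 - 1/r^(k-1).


r^(k-1) = 2.4524
eta = 1 - 1/2.4524 = 0.5922 = 59.2229%

59.2229%


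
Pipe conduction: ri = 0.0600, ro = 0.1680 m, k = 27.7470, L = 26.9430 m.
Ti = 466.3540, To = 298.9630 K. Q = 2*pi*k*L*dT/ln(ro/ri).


dT = 167.3910 K
ln(ro/ri) = 1.0296
Q = 2*pi*27.7470*26.9430*167.3910 / 1.0296 = 763655.0593 W

763655.0593 W


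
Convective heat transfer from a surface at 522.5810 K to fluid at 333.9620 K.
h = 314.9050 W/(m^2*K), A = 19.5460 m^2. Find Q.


dT = 188.6190 K
Q = 314.9050 * 19.5460 * 188.6190 = 1160975.0558 W

1160975.0558 W


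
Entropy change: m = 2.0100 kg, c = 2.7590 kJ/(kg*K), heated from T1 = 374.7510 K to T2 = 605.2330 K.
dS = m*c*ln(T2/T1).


T2/T1 = 1.6150
ln(T2/T1) = 0.4794
dS = 2.0100 * 2.7590 * 0.4794 = 2.6583 kJ/K

2.6583 kJ/K


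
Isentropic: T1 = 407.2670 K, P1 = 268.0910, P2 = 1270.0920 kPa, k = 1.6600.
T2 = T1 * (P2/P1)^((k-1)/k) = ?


(k-1)/k = 0.3976
(P2/P1)^exp = 1.8561
T2 = 407.2670 * 1.8561 = 755.9143 K

755.9143 K


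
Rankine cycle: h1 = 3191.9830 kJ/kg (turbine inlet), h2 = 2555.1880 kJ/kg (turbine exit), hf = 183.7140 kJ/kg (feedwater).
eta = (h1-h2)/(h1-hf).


W = 636.7950 kJ/kg
Q_in = 3008.2690 kJ/kg
eta = 0.2117 = 21.1682%

eta = 21.1682%


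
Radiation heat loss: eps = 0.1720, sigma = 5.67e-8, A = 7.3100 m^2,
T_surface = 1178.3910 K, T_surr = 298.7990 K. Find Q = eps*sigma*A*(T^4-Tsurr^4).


T^4 = 1.9282e+12
Tsurr^4 = 7.9711e+09
Q = 0.1720 * 5.67e-8 * 7.3100 * 1.9203e+12 = 136894.9741 W

136894.9741 W


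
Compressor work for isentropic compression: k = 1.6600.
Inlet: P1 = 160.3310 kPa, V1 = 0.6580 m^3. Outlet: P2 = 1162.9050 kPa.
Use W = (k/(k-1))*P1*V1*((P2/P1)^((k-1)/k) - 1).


(k-1)/k = 0.3976
(P2/P1)^exp = 2.1986
W = 2.5152 * 160.3310 * 0.6580 * (2.1986 - 1) = 318.0278 kJ

318.0278 kJ


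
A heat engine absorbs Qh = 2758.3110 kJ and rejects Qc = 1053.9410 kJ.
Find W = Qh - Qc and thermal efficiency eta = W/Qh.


W = 2758.3110 - 1053.9410 = 1704.3700 kJ
eta = 1704.3700 / 2758.3110 = 0.6179 = 61.7903%

W = 1704.3700 kJ, eta = 61.7903%


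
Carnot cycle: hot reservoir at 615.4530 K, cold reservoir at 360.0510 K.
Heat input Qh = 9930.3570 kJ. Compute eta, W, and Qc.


eta = 1 - 360.0510/615.4530 = 0.4150
W = 0.4150 * 9930.3570 = 4120.9208 kJ
Qc = 9930.3570 - 4120.9208 = 5809.4362 kJ

eta = 41.4982%, W = 4120.9208 kJ, Qc = 5809.4362 kJ


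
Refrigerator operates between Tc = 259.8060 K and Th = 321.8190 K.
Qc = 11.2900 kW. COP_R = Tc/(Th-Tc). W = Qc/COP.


COP = 259.8060 / 62.0130 = 4.1895
W = 11.2900 / 4.1895 = 2.6948 kW

COP = 4.1895, W = 2.6948 kW


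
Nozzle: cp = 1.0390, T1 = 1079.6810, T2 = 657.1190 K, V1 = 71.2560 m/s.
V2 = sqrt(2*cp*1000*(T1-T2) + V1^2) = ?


dT = 422.5620 K
2*cp*1000*dT = 878083.8360
V1^2 = 5077.4175
V2 = sqrt(883161.2535) = 939.7666 m/s

939.7666 m/s


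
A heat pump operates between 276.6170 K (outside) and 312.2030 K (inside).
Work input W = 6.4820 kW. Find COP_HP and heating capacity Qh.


COP = 312.2030 / 35.5860 = 8.7732
Qh = 8.7732 * 6.4820 = 56.8679 kW

COP = 8.7732, Qh = 56.8679 kW


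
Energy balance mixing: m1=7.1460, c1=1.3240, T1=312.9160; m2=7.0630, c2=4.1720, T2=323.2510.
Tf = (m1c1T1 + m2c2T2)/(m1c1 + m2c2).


num = 12485.7776
den = 38.9281
Tf = 320.7391 K

320.7391 K


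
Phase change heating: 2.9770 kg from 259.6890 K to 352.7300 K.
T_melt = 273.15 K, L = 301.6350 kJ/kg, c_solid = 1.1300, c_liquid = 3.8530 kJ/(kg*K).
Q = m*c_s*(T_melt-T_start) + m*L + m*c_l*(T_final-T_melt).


Q1 (sensible, solid) = 2.9770 * 1.1300 * 13.4610 = 45.2829 kJ
Q2 (latent) = 2.9770 * 301.6350 = 897.9674 kJ
Q3 (sensible, liquid) = 2.9770 * 3.8530 * 79.5800 = 912.8129 kJ
Q_total = 1856.0633 kJ

1856.0633 kJ


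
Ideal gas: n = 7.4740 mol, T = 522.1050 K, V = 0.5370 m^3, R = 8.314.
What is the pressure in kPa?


P = nRT/V = 7.4740 * 8.314 * 522.1050 / 0.5370
= 32442.9970 / 0.5370 = 60415.2644 Pa = 60.4153 kPa

60.4153 kPa


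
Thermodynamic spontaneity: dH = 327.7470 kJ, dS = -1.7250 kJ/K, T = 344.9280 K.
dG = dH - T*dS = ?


T*dS = 344.9280 * -1.7250 = -595.0008 kJ
dG = 327.7470 + 595.0008 = 922.7478 kJ (non-spontaneous)

dG = 922.7478 kJ, non-spontaneous


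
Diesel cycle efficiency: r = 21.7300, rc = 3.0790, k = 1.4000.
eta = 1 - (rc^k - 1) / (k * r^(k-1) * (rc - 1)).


r^(k-1) = 3.4263
rc^k = 4.8281
eta = 0.6161 = 61.6139%

61.6139%


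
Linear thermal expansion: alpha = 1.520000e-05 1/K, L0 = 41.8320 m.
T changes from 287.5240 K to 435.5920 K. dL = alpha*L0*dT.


dT = 148.0680 K
dL = 1.520000e-05 * 41.8320 * 148.0680 = 0.094149 m
L_final = 41.926149 m

dL = 0.094149 m


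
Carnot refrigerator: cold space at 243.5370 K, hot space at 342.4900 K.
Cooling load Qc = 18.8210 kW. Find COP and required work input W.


COP = 243.5370 / 98.9530 = 2.4611
W = 18.8210 / 2.4611 = 7.6473 kW

COP = 2.4611, W = 7.6473 kW


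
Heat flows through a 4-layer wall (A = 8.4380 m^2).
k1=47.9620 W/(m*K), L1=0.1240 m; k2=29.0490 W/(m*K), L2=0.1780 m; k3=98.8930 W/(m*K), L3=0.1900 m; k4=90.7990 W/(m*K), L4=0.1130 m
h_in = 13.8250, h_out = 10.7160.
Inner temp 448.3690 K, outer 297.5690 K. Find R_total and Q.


R_conv_in = 1/(13.8250*8.4380) = 0.0086
R_1 = 0.1240/(47.9620*8.4380) = 0.0003
R_2 = 0.1780/(29.0490*8.4380) = 0.0007
R_3 = 0.1900/(98.8930*8.4380) = 0.0002
R_4 = 0.1130/(90.7990*8.4380) = 0.0001
R_conv_out = 1/(10.7160*8.4380) = 0.0111
R_total = 0.0210 K/W
Q = 150.8000 / 0.0210 = 7167.5286 W

R_total = 0.0210 K/W, Q = 7167.5286 W


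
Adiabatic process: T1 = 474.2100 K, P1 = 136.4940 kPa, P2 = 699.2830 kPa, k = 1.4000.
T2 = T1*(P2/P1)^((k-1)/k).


(k-1)/k = 0.2857
(P2/P1)^exp = 1.5949
T2 = 474.2100 * 1.5949 = 756.3037 K

756.3037 K


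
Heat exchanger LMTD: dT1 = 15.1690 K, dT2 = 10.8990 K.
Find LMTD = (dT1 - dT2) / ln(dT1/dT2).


dT1/dT2 = 1.3918
ln(dT1/dT2) = 0.3306
LMTD = 4.2700 / 0.3306 = 12.9166 K

12.9166 K


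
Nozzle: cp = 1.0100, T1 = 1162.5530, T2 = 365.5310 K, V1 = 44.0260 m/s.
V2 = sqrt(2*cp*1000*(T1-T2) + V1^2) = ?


dT = 797.0220 K
2*cp*1000*dT = 1609984.4400
V1^2 = 1938.2887
V2 = sqrt(1611922.7287) = 1269.6152 m/s

1269.6152 m/s


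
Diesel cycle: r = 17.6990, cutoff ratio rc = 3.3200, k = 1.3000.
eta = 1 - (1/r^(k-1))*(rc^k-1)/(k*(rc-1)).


r^(k-1) = 2.3680
rc^k = 4.7586
eta = 0.4737 = 47.3728%

47.3728%


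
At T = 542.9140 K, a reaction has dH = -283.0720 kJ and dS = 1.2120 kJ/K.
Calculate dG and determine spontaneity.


T*dS = 542.9140 * 1.2120 = 658.0118 kJ
dG = -283.0720 - 658.0118 = -941.0838 kJ (spontaneous)

dG = -941.0838 kJ, spontaneous


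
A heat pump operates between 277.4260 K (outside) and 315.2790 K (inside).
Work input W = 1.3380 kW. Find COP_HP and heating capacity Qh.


COP = 315.2790 / 37.8530 = 8.3290
Qh = 8.3290 * 1.3380 = 11.1443 kW

COP = 8.3290, Qh = 11.1443 kW


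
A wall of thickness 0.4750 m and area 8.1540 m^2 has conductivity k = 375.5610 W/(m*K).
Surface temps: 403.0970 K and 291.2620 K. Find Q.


dT = 111.8350 K
Q = 375.5610 * 8.1540 * 111.8350 / 0.4750 = 721000.1023 W

721000.1023 W


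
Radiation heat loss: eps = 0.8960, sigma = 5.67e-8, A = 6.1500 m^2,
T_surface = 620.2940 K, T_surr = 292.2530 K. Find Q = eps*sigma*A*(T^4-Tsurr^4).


T^4 = 1.4804e+11
Tsurr^4 = 7.2952e+09
Q = 0.8960 * 5.67e-8 * 6.1500 * 1.4075e+11 = 43975.4647 W

43975.4647 W


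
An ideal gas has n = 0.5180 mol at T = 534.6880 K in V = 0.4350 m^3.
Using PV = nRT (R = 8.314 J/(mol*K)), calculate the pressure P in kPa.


P = nRT/V = 0.5180 * 8.314 * 534.6880 / 0.4350
= 2302.7151 / 0.4350 = 5293.5980 Pa = 5.2936 kPa

5.2936 kPa


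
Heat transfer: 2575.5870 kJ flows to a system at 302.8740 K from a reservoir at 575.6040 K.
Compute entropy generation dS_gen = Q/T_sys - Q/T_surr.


dS_sys = 2575.5870/302.8740 = 8.5038 kJ/K
dS_surr = -2575.5870/575.6040 = -4.4746 kJ/K
dS_gen = 8.5038 - 4.4746 = 4.0292 kJ/K (irreversible)

dS_gen = 4.0292 kJ/K, irreversible
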